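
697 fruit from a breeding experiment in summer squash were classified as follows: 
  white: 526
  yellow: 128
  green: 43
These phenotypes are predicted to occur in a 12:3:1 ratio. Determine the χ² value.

0.083

Total ratio parts = 16. Expected numbers out of 697:
  white: 697 × 12/16 = 522.75
  yellow: 697 × 3/16 = 130.6875
  green: 697 × 1/16 = 43.5625
χ² = Σ (O − E)² / E
  white: (526 − 522.75)² / 522.75 = 0.0202
  yellow: (128 − 130.6875)² / 130.6875 = 0.0553
  green: (43 − 43.5625)² / 43.5625 = 0.0073
χ² = 0.0202 + 0.0553 + 0.0073 = 0.0828 ≈ 0.083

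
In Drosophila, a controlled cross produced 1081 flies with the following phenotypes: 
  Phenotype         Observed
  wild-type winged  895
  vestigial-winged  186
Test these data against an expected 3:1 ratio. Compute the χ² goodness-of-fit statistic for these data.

The 3:1 ratio has 4 parts, so with N = 1081 the expected counts are:
  wild-type winged: 1081 × 3/4 = 810.75
  vestigial-winged: 1081 × 1/4 = 270.25
χ² = Σ (O − E)² / E
  wild-type winged: (895 − 810.75)² / 810.75 = 8.7549
  vestigial-winged: (186 − 270.25)² / 270.25 = 26.2648
χ² = 8.7549 + 26.2648 = 35.0197 ≈ 35.020

35.020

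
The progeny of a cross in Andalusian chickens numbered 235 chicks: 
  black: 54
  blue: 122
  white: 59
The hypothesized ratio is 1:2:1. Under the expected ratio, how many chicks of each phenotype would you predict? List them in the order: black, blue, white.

The 1:2:1 ratio has 4 parts, so with N = 235 the expected counts are:
  black: 235 × 1/4 = 58.75
  blue: 235 × 2/4 = 117.5
  white: 235 × 1/4 = 58.75

58.75, 117.5, 58.75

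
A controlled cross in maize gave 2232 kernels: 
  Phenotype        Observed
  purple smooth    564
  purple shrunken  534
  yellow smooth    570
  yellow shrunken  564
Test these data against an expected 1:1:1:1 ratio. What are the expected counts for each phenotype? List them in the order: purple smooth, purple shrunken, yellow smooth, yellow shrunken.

Under the 1:1:1:1 hypothesis (Σ ratio = 4, N = 2232):
  purple smooth: 2232 × 1/4 = 558
  purple shrunken: 2232 × 1/4 = 558
  yellow smooth: 2232 × 1/4 = 558
  yellow shrunken: 2232 × 1/4 = 558

558, 558, 558, 558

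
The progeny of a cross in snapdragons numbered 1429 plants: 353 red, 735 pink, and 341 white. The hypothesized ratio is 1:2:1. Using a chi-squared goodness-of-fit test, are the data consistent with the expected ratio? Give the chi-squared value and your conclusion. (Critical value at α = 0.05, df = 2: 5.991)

Total ratio parts = 4. Expected numbers out of 1429:
  red: 1429 × 1/4 = 357.25
  pink: 1429 × 2/4 = 714.5
  white: 1429 × 1/4 = 357.25
χ² = Σ (O − E)² / E
  red: (353 − 357.25)² / 357.25 = 0.0506
  pink: (735 − 714.5)² / 714.5 = 0.5882
  white: (341 − 357.25)² / 357.25 = 0.7392
χ² = 0.0506 + 0.5882 + 0.7392 = 1.378
Degrees of freedom = 3 − 1 = 2; critical value at α = 0.05 is 5.991.
Since 1.378 < 5.991, we fail to reject the null hypothesis — the data are consistent with the 1:2:1 ratio.

1.378; consistent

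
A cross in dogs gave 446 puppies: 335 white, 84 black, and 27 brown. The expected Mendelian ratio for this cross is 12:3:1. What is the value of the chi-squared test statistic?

Total ratio parts = 16. Expected numbers out of 446:
  white: 446 × 12/16 = 334.5
  black: 446 × 3/16 = 83.625
  brown: 446 × 1/16 = 27.875
χ² = Σ (O − E)² / E
  white: (335 − 334.5)² / 334.5 = 0.0007
  black: (84 − 83.625)² / 83.625 = 0.0017
  brown: (27 − 27.875)² / 27.875 = 0.0275
χ² = 0.0007 + 0.0017 + 0.0275 = 0.0299 ≈ 0.030

0.030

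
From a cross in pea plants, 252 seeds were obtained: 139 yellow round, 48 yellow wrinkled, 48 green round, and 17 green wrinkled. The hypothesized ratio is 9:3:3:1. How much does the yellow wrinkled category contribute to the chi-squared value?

Total ratio parts = 16. Expected numbers out of 252:
  yellow round: 252 × 9/16 = 141.75
  yellow wrinkled: 252 × 3/16 = 47.25
  green round: 252 × 3/16 = 47.25
  green wrinkled: 252 × 1/16 = 15.75
Contribution of yellow wrinkled: (48 − 47.25)² / 47.25 = 0.0119

0.012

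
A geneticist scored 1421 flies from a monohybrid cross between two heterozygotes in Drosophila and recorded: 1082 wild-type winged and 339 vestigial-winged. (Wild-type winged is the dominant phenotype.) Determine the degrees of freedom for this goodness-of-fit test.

1

For a monohybrid cross between heterozygotes with complete dominance, the expected phenotypic ratio is 3:1.
A goodness-of-fit test with 2 phenotype classes has df = 2 − 1 = 1.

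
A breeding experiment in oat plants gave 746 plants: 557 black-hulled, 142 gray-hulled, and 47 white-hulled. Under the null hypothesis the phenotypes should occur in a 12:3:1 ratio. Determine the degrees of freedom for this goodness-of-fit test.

2

A goodness-of-fit test with 3 phenotype classes has df = 3 − 1 = 2.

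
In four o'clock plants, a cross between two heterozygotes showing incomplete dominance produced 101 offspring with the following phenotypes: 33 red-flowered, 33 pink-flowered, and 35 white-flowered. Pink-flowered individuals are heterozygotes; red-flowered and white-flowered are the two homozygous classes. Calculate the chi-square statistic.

12.208

With incomplete dominance, a heterozygote × heterozygote cross gives a 1:2:1 phenotypic ratio.
Total ratio parts = 4. Expected numbers out of 101:
  red-flowered: 101 × 1/4 = 25.25
  pink-flowered: 101 × 2/4 = 50.5
  white-flowered: 101 × 1/4 = 25.25
χ² = Σ (O − E)² / E
  red-flowered: (33 − 25.25)² / 25.25 = 2.3787
  pink-flowered: (33 − 50.5)² / 50.5 = 6.0644
  white-flowered: (35 − 25.25)² / 25.25 = 3.7649
χ² = 2.3787 + 6.0644 + 3.7649 = 12.208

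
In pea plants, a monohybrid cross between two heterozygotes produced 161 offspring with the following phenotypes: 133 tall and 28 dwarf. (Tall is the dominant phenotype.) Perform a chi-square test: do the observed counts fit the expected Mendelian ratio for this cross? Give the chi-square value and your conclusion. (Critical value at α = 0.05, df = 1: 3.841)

For a monohybrid cross between heterozygotes with complete dominance, the expected phenotypic ratio is 3:1.
Under the 3:1 hypothesis (Σ ratio = 4, N = 161):
  tall: 161 × 3/4 = 120.75
  dwarf: 161 × 1/4 = 40.25
χ² = Σ (O − E)² / E
  tall: (133 − 120.75)² / 120.75 = 1.2428
  dwarf: (28 − 40.25)² / 40.25 = 3.7283
χ² = 1.2428 + 3.7283 = 4.9711 ≈ 4.971
Degrees of freedom = 2 − 1 = 1; critical value at α = 0.05 is 3.841.
Since 4.971 > 3.841, we reject the null hypothesis — the data do not fit the 3:1 ratio.

4.971; not consistent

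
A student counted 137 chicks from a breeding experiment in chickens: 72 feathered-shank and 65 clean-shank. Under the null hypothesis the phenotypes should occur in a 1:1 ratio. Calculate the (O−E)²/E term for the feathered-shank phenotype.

Under the 1:1 hypothesis (Σ ratio = 2, N = 137):
  feathered-shank: 137 × 1/2 = 68.5
  clean-shank: 137 × 1/2 = 68.5
Contribution of feathered-shank: (72 − 68.5)² / 68.5 = 0.1788

0.179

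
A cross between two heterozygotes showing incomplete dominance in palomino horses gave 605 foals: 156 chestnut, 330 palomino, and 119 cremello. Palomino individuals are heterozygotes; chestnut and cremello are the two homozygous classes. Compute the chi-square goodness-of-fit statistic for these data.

9.526

With incomplete dominance, a heterozygote × heterozygote cross gives a 1:2:1 phenotypic ratio.
Expected counts for N = 605 under a 1:2:1 ratio (total parts = 4):
  chestnut: 605 × 1/4 = 151.25
  palomino: 605 × 2/4 = 302.5
  cremello: 605 × 1/4 = 151.25
χ² = Σ (O − E)² / E
  chestnut: (156 − 151.25)² / 151.25 = 0.1492
  palomino: (330 − 302.5)² / 302.5 = 2.5000
  cremello: (119 − 151.25)² / 151.25 = 6.8764
χ² = 0.1492 + 2.5000 + 6.8764 = 9.5256 ≈ 9.526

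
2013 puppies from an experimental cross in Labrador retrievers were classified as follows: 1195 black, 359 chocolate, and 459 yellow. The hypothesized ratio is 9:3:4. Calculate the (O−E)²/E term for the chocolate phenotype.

Total ratio parts = 16. Expected numbers out of 2013:
  black: 2013 × 9/16 = 1132.3125
  chocolate: 2013 × 3/16 = 377.4375
  yellow: 2013 × 4/16 = 503.25
Contribution of chocolate: (359 − 377.4375)² / 377.4375 = 0.9007

0.901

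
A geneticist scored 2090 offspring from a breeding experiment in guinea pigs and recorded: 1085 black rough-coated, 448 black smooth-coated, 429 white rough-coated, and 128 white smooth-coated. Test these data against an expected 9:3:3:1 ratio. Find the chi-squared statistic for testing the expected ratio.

18.594

Total ratio parts = 16. Expected numbers out of 2090:
  black rough-coated: 2090 × 9/16 = 1175.625
  black smooth-coated: 2090 × 3/16 = 391.875
  white rough-coated: 2090 × 3/16 = 391.875
  white smooth-coated: 2090 × 1/16 = 130.625
χ² = Σ (O − E)² / E
  black rough-coated: (1085 − 1175.625)² / 1175.625 = 6.9860
  black smooth-coated: (448 − 391.875)² / 391.875 = 8.0383
  white rough-coated: (429 − 391.875)² / 391.875 = 3.5171
  white smooth-coated: (128 − 130.625)² / 130.625 = 0.0528
χ² = 6.9860 + 8.0383 + 3.5171 + 0.0528 = 18.5942 ≈ 18.594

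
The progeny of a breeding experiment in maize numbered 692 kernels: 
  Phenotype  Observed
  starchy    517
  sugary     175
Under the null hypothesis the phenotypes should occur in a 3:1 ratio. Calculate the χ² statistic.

Total ratio parts = 4. Expected numbers out of 692:
  starchy: 692 × 3/4 = 519
  sugary: 692 × 1/4 = 173
χ² = Σ (O − E)² / E
  starchy: (517 − 519)² / 519 = 0.0077
  sugary: (175 − 173)² / 173 = 0.0231
χ² = 0.0077 + 0.0231 = 0.0308 ≈ 0.031

0.031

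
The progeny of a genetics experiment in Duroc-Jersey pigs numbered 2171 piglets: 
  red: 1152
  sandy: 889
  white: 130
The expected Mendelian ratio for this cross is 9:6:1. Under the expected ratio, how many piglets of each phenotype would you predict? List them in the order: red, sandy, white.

Total ratio parts = 16. Expected numbers out of 2171:
  red: 2171 × 9/16 = 1221.1875
  sandy: 2171 × 6/16 = 814.125
  white: 2171 × 1/16 = 135.6875

1221.1875, 814.125, 135.6875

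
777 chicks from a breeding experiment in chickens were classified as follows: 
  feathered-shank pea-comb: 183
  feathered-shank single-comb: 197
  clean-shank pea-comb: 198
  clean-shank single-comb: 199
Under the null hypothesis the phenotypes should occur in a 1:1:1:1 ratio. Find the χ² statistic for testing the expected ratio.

0.879

Total ratio parts = 4. Expected numbers out of 777:
  feathered-shank pea-comb: 777 × 1/4 = 194.25
  feathered-shank single-comb: 777 × 1/4 = 194.25
  clean-shank pea-comb: 777 × 1/4 = 194.25
  clean-shank single-comb: 777 × 1/4 = 194.25
χ² = Σ (O − E)² / E
  feathered-shank pea-comb: (183 − 194.25)² / 194.25 = 0.6515
  feathered-shank single-comb: (197 − 194.25)² / 194.25 = 0.0389
  clean-shank pea-comb: (198 − 194.25)² / 194.25 = 0.0724
  clean-shank single-comb: (199 − 194.25)² / 194.25 = 0.1162
χ² = 0.6515 + 0.0389 + 0.0724 + 0.1162 = 0.879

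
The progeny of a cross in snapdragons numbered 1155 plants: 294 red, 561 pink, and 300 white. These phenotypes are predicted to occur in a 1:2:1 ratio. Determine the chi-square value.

Expected counts for N = 1155 under a 1:2:1 ratio (total parts = 4):
  red: 1155 × 1/4 = 288.75
  pink: 1155 × 2/4 = 577.5
  white: 1155 × 1/4 = 288.75
χ² = Σ (O − E)² / E
  red: (294 − 288.75)² / 288.75 = 0.0955
  pink: (561 − 577.5)² / 577.5 = 0.4714
  white: (300 − 288.75)² / 288.75 = 0.4383
χ² = 0.0955 + 0.4714 + 0.4383 = 1.0052 ≈ 1.005

1.005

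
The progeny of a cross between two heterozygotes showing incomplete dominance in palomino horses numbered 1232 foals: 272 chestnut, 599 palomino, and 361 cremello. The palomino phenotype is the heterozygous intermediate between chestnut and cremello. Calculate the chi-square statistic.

With incomplete dominance, a heterozygote × heterozygote cross gives a 1:2:1 phenotypic ratio.
The 1:2:1 ratio has 4 parts, so with N = 1232 the expected counts are:
  chestnut: 1232 × 1/4 = 308
  palomino: 1232 × 2/4 = 616
  cremello: 1232 × 1/4 = 308
χ² = Σ (O − E)² / E
  chestnut: (272 − 308)² / 308 = 4.2078
  palomino: (599 − 616)² / 616 = 0.4692
  cremello: (361 − 308)² / 308 = 9.1201
χ² = 4.2078 + 0.4692 + 9.1201 = 13.7971 ≈ 13.797

13.797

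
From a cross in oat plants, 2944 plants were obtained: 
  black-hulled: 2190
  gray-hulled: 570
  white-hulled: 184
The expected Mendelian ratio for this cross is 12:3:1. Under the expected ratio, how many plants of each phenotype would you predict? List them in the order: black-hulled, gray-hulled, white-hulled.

Expected counts for N = 2944 under a 12:3:1 ratio (total parts = 16):
  black-hulled: 2944 × 12/16 = 2208
  gray-hulled: 2944 × 3/16 = 552
  white-hulled: 2944 × 1/16 = 184

2208, 552, 184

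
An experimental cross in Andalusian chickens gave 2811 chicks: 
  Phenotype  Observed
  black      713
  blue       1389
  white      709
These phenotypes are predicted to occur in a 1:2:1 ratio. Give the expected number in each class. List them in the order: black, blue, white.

702.75, 1405.5, 702.75

Total ratio parts = 4. Expected numbers out of 2811:
  black: 2811 × 1/4 = 702.75
  blue: 2811 × 2/4 = 1405.5
  white: 2811 × 1/4 = 702.75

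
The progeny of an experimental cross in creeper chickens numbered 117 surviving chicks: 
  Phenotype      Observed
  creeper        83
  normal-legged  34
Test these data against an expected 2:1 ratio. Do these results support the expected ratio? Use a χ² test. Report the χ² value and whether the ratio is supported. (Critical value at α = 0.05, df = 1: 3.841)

Under the 2:1 hypothesis (Σ ratio = 3, N = 117):
  creeper: 117 × 2/3 = 78
  normal-legged: 117 × 1/3 = 39
χ² = Σ (O − E)² / E
  creeper: (83 − 78)² / 78 = 0.3205
  normal-legged: (34 − 39)² / 39 = 0.6410
χ² = 0.3205 + 0.6410 = 0.9615 ≈ 0.962
Degrees of freedom = 2 − 1 = 1; critical value at α = 0.05 is 3.841.
Since 0.962 < 3.841, we fail to reject the null hypothesis — the data are consistent with the 2:1 ratio.

0.962; consistent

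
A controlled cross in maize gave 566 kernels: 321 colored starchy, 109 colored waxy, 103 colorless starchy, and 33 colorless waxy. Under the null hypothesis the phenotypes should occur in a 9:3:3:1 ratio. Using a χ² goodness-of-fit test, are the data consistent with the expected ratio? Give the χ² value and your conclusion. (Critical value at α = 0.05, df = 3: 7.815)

0.351; consistent

Expected counts for N = 566 under a 9:3:3:1 ratio (total parts = 16):
  colored starchy: 566 × 9/16 = 318.375
  colored waxy: 566 × 3/16 = 106.125
  colorless starchy: 566 × 3/16 = 106.125
  colorless waxy: 566 × 1/16 = 35.375
χ² = Σ (O − E)² / E
  colored starchy: (321 − 318.375)² / 318.375 = 0.0216
  colored waxy: (109 − 106.125)² / 106.125 = 0.0779
  colorless starchy: (103 − 106.125)² / 106.125 = 0.0920
  colorless waxy: (33 − 35.375)² / 35.375 = 0.1595
χ² = 0.0216 + 0.0779 + 0.0920 + 0.1595 = 0.351
Degrees of freedom = 4 − 1 = 3; critical value at α = 0.05 is 7.815.
Since 0.351 < 7.815, we fail to reject the null hypothesis — the data are consistent with the 9:3:3:1 ratio.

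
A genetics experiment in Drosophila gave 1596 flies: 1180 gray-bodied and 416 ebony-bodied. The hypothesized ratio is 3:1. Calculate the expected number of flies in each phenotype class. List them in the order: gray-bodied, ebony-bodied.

1197, 399

Total ratio parts = 4. Expected numbers out of 1596:
  gray-bodied: 1596 × 3/4 = 1197
  ebony-bodied: 1596 × 1/4 = 399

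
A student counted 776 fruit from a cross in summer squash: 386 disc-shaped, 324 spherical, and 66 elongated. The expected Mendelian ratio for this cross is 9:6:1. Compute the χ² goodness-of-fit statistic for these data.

15.899

Expected counts for N = 776 under a 9:6:1 ratio (total parts = 16):
  disc-shaped: 776 × 9/16 = 436.5
  spherical: 776 × 6/16 = 291
  elongated: 776 × 1/16 = 48.5
χ² = Σ (O − E)² / E
  disc-shaped: (386 − 436.5)² / 436.5 = 5.8425
  spherical: (324 − 291)² / 291 = 3.7423
  elongated: (66 − 48.5)² / 48.5 = 6.3144
χ² = 5.8425 + 3.7423 + 6.3144 = 15.8992 ≈ 15.899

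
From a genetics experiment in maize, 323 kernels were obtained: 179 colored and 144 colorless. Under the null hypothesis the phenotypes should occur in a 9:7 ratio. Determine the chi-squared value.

0.091

The 9:7 ratio has 16 parts, so with N = 323 the expected counts are:
  colored: 323 × 9/16 = 181.6875
  colorless: 323 × 7/16 = 141.3125
χ² = Σ (O − E)² / E
  colored: (179 − 181.6875)² / 181.6875 = 0.0398
  colorless: (144 − 141.3125)² / 141.3125 = 0.0511
χ² = 0.0398 + 0.0511 = 0.0909 ≈ 0.091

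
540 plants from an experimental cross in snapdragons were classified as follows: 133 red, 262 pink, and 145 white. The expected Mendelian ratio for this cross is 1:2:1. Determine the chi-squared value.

1.007

Total ratio parts = 4. Expected numbers out of 540:
  red: 540 × 1/4 = 135
  pink: 540 × 2/4 = 270
  white: 540 × 1/4 = 135
χ² = Σ (O − E)² / E
  red: (133 − 135)² / 135 = 0.0296
  pink: (262 − 270)² / 270 = 0.2370
  white: (145 − 135)² / 135 = 0.7407
χ² = 0.0296 + 0.2370 + 0.7407 = 1.0073 ≈ 1.007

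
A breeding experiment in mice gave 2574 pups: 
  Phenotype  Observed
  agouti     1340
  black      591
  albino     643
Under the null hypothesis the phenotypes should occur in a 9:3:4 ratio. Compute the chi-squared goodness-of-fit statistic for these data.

32.374

Expected counts for N = 2574 under a 9:3:4 ratio (total parts = 16):
  agouti: 2574 × 9/16 = 1447.875
  black: 2574 × 3/16 = 482.625
  albino: 2574 × 4/16 = 643.5
χ² = Σ (O − E)² / E
  agouti: (1340 − 1447.875)² / 1447.875 = 8.0373
  black: (591 − 482.625)² / 482.625 = 24.3360
  albino: (643 − 643.5)² / 643.5 = 0.0004
χ² = 8.0373 + 24.3360 + 0.0004 = 32.3737 ≈ 32.374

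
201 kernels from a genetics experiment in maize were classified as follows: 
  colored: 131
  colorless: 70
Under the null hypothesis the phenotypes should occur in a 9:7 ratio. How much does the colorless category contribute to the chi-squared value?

Expected counts for N = 201 under a 9:7 ratio (total parts = 16):
  colored: 201 × 9/16 = 113.0625
  colorless: 201 × 7/16 = 87.9375
Contribution of colorless: (70 − 87.9375)² / 87.9375 = 3.6589

3.659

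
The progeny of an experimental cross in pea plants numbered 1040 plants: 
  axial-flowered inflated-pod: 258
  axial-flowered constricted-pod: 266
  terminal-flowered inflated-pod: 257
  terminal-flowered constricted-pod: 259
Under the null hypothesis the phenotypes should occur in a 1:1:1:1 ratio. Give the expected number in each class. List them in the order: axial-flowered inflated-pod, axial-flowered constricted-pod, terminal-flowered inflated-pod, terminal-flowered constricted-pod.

Total ratio parts = 4. Expected numbers out of 1040:
  axial-flowered inflated-pod: 1040 × 1/4 = 260
  axial-flowered constricted-pod: 1040 × 1/4 = 260
  terminal-flowered inflated-pod: 1040 × 1/4 = 260
  terminal-flowered constricted-pod: 1040 × 1/4 = 260

260, 260, 260, 260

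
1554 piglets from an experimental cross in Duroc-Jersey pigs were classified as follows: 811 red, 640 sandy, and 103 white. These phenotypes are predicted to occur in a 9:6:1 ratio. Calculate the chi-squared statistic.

10.538

The 9:6:1 ratio has 16 parts, so with N = 1554 the expected counts are:
  red: 1554 × 9/16 = 874.125
  sandy: 1554 × 6/16 = 582.75
  white: 1554 × 1/16 = 97.125
χ² = Σ (O − E)² / E
  red: (811 − 874.125)² / 874.125 = 4.5586
  sandy: (640 − 582.75)² / 582.75 = 5.6243
  white: (103 − 97.125)² / 97.125 = 0.3554
χ² = 4.5586 + 5.6243 + 0.3554 = 10.5383 ≈ 10.538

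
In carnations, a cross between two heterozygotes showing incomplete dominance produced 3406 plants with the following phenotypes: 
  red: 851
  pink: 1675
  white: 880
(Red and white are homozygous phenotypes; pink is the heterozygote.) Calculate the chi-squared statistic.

With incomplete dominance, a heterozygote × heterozygote cross gives a 1:2:1 phenotypic ratio.
Total ratio parts = 4. Expected numbers out of 3406:
  red: 3406 × 1/4 = 851.5
  pink: 3406 × 2/4 = 1703
  white: 3406 × 1/4 = 851.5
χ² = Σ (O − E)² / E
  red: (851 − 851.5)² / 851.5 = 0.0003
  pink: (1675 − 1703)² / 1703 = 0.4604
  white: (880 − 851.5)² / 851.5 = 0.9539
χ² = 0.0003 + 0.4604 + 0.9539 = 1.4146 ≈ 1.415

1.415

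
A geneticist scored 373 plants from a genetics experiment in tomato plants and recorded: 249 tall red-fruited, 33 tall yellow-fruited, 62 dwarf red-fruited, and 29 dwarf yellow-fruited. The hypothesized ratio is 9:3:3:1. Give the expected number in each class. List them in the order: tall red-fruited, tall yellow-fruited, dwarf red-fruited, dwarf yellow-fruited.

Total ratio parts = 16. Expected numbers out of 373:
  tall red-fruited: 373 × 9/16 = 209.8125
  tall yellow-fruited: 373 × 3/16 = 69.9375
  dwarf red-fruited: 373 × 3/16 = 69.9375
  dwarf yellow-fruited: 373 × 1/16 = 23.3125

209.8125, 69.9375, 69.9375, 23.3125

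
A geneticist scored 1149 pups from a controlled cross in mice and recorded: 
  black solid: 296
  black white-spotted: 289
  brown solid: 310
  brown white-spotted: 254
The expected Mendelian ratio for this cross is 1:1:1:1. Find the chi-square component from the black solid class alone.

0.267

Under the 1:1:1:1 hypothesis (Σ ratio = 4, N = 1149):
  black solid: 1149 × 1/4 = 287.25
  black white-spotted: 1149 × 1/4 = 287.25
  brown solid: 1149 × 1/4 = 287.25
  brown white-spotted: 1149 × 1/4 = 287.25
Contribution of black solid: (296 − 287.25)² / 287.25 = 0.2665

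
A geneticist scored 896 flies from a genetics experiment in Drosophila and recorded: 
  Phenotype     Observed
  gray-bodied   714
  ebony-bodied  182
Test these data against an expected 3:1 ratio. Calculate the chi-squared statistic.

The 3:1 ratio has 4 parts, so with N = 896 the expected counts are:
  gray-bodied: 896 × 3/4 = 672
  ebony-bodied: 896 × 1/4 = 224
χ² = Σ (O − E)² / E
  gray-bodied: (714 − 672)² / 672 = 2.6250
  ebony-bodied: (182 − 224)² / 224 = 7.8750
χ² = 2.6250 + 7.8750 = 10.500

10.500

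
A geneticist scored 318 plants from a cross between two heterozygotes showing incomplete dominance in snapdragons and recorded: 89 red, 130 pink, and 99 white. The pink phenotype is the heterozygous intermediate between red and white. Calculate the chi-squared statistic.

With incomplete dominance, a heterozygote × heterozygote cross gives a 1:2:1 phenotypic ratio.
The 1:2:1 ratio has 4 parts, so with N = 318 the expected counts are:
  red: 318 × 1/4 = 79.5
  pink: 318 × 2/4 = 159
  white: 318 × 1/4 = 79.5
χ² = Σ (O − E)² / E
  red: (89 − 79.5)² / 79.5 = 1.1352
  pink: (130 − 159)² / 159 = 5.2893
  white: (99 − 79.5)² / 79.5 = 4.7830
χ² = 1.1352 + 5.2893 + 4.7830 = 11.2075 ≈ 11.208

11.208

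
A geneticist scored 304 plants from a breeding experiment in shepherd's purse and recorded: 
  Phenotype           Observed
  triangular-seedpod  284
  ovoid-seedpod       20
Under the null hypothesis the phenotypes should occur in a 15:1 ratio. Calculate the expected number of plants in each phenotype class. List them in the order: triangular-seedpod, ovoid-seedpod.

Expected counts for N = 304 under a 15:1 ratio (total parts = 16):
  triangular-seedpod: 304 × 15/16 = 285
  ovoid-seedpod: 304 × 1/16 = 19

285, 19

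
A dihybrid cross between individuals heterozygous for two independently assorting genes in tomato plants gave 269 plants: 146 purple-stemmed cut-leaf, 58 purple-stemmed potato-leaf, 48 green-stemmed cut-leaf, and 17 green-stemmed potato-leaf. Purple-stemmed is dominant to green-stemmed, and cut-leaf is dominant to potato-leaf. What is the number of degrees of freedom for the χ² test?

3

A dihybrid F₂ with independent assortment and complete dominance at both loci gives a 9:3:3:1 phenotypic ratio.
A goodness-of-fit test with 4 phenotype classes has df = 4 − 1 = 3.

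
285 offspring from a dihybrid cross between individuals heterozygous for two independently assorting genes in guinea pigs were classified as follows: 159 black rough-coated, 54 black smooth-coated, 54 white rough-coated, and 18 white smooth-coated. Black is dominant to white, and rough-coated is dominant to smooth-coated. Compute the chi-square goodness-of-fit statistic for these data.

0.025

A dihybrid F₂ with independent assortment and complete dominance at both loci gives a 9:3:3:1 phenotypic ratio.
Under the 9:3:3:1 hypothesis (Σ ratio = 16, N = 285):
  black rough-coated: 285 × 9/16 = 160.3125
  black smooth-coated: 285 × 3/16 = 53.4375
  white rough-coated: 285 × 3/16 = 53.4375
  white smooth-coated: 285 × 1/16 = 17.8125
χ² = Σ (O − E)² / E
  black rough-coated: (159 − 160.3125)² / 160.3125 = 0.0107
  black smooth-coated: (54 − 53.4375)² / 53.4375 = 0.0059
  white rough-coated: (54 − 53.4375)² / 53.4375 = 0.0059
  white smooth-coated: (18 − 17.8125)² / 17.8125 = 0.0020
χ² = 0.0107 + 0.0059 + 0.0059 + 0.0020 = 0.0245 ≈ 0.025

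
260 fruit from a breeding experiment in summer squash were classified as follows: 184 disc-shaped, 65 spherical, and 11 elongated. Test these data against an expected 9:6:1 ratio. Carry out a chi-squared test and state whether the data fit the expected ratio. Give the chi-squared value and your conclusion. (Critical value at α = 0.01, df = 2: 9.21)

The 9:6:1 ratio has 16 parts, so with N = 260 the expected counts are:
  disc-shaped: 260 × 9/16 = 146.25
  spherical: 260 × 6/16 = 97.5
  elongated: 260 × 1/16 = 16.25
χ² = Σ (O − E)² / E
  disc-shaped: (184 − 146.25)² / 146.25 = 9.7440
  spherical: (65 − 97.5)² / 97.5 = 10.8333
  elongated: (11 − 16.25)² / 16.25 = 1.6962
χ² = 9.7440 + 10.8333 + 1.6962 = 22.2735 ≈ 22.274
Degrees of freedom = 3 − 1 = 2; critical value at α = 0.01 is 9.21.
Since 22.274 > 9.21, we reject the null hypothesis — the data do not fit the 9:6:1 ratio.

22.274; not consistent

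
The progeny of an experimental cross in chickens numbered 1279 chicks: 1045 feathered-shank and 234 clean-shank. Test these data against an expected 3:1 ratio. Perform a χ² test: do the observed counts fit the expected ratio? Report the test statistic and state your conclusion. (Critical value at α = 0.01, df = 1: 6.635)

Under the 3:1 hypothesis (Σ ratio = 4, N = 1279):
  feathered-shank: 1279 × 3/4 = 959.25
  clean-shank: 1279 × 1/4 = 319.75
χ² = Σ (O − E)² / E
  feathered-shank: (1045 − 959.25)² / 959.25 = 7.6654
  clean-shank: (234 − 319.75)² / 319.75 = 22.9963
χ² = 7.6654 + 22.9963 = 30.6617 ≈ 30.662
Degrees of freedom = 2 − 1 = 1; critical value at α = 0.01 is 6.635.
Since 30.662 > 6.635, we reject the null hypothesis — the data do not fit the 3:1 ratio.

30.662; not consistent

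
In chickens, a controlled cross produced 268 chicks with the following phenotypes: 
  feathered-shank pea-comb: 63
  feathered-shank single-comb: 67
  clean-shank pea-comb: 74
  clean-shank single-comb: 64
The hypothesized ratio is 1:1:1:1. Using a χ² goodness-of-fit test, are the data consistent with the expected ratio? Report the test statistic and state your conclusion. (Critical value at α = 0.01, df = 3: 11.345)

Total ratio parts = 4. Expected numbers out of 268:
  feathered-shank pea-comb: 268 × 1/4 = 67
  feathered-shank single-comb: 268 × 1/4 = 67
  clean-shank pea-comb: 268 × 1/4 = 67
  clean-shank single-comb: 268 × 1/4 = 67
χ² = Σ (O − E)² / E
  feathered-shank pea-comb: (63 − 67)² / 67 = 0.2388
  feathered-shank single-comb: (67 − 67)² / 67 = 0.0000
  clean-shank pea-comb: (74 − 67)² / 67 = 0.7313
  clean-shank single-comb: (64 − 67)² / 67 = 0.1343
χ² = 0.2388 + 0.0000 + 0.7313 + 0.1343 = 1.1044 ≈ 1.104
Degrees of freedom = 4 − 1 = 3; critical value at α = 0.01 is 11.345.
Since 1.104 < 11.345, we fail to reject the null hypothesis — the data are consistent with the 1:1:1:1 ratio.

1.104; consistent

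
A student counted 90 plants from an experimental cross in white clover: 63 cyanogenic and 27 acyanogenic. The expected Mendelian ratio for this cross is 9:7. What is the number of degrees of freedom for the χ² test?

1

A goodness-of-fit test with 2 phenotype classes has df = 2 − 1 = 1.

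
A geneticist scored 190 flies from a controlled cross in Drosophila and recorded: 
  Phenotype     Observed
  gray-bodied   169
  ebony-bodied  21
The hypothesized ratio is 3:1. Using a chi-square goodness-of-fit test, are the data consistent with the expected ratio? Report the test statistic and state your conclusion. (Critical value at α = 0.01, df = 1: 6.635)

The 3:1 ratio has 4 parts, so with N = 190 the expected counts are:
  gray-bodied: 190 × 3/4 = 142.5
  ebony-bodied: 190 × 1/4 = 47.5
χ² = Σ (O − E)² / E
  gray-bodied: (169 − 142.5)² / 142.5 = 4.9281
  ebony-bodied: (21 − 47.5)² / 47.5 = 14.7842
χ² = 4.9281 + 14.7842 = 19.7123 ≈ 19.712
Degrees of freedom = 2 − 1 = 1; critical value at α = 0.01 is 6.635.
Since 19.712 > 6.635, we reject the null hypothesis — the data do not fit the 3:1 ratio.

19.712; not consistent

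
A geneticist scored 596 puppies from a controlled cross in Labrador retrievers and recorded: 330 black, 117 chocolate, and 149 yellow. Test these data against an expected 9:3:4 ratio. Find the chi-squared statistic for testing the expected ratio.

Under the 9:3:4 hypothesis (Σ ratio = 16, N = 596):
  black: 596 × 9/16 = 335.25
  chocolate: 596 × 3/16 = 111.75
  yellow: 596 × 4/16 = 149
χ² = Σ (O − E)² / E
  black: (330 − 335.25)² / 335.25 = 0.0822
  chocolate: (117 − 111.75)² / 111.75 = 0.2466
  yellow: (149 − 149)² / 149 = 0.0000
χ² = 0.0822 + 0.2466 + 0.0000 = 0.3288 ≈ 0.329

0.329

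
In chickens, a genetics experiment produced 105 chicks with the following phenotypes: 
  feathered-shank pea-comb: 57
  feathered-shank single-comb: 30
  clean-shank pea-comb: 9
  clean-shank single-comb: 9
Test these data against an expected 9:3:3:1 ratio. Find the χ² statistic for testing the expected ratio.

12.181

Under the 9:3:3:1 hypothesis (Σ ratio = 16, N = 105):
  feathered-shank pea-comb: 105 × 9/16 = 59.0625
  feathered-shank single-comb: 105 × 3/16 = 19.6875
  clean-shank pea-comb: 105 × 3/16 = 19.6875
  clean-shank single-comb: 105 × 1/16 = 6.5625
χ² = Σ (O − E)² / E
  feathered-shank pea-comb: (57 − 59.0625)² / 59.0625 = 0.0720
  feathered-shank single-comb: (30 − 19.6875)² / 19.6875 = 5.4018
  clean-shank pea-comb: (9 − 19.6875)² / 19.6875 = 5.8018
  clean-shank single-comb: (9 − 6.5625)² / 6.5625 = 0.9054
χ² = 0.0720 + 5.4018 + 5.8018 + 0.9054 = 12.181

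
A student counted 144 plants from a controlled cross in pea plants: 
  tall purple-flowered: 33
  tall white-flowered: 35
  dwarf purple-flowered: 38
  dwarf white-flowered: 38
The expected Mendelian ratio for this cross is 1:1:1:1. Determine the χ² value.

0.500

The 1:1:1:1 ratio has 4 parts, so with N = 144 the expected counts are:
  tall purple-flowered: 144 × 1/4 = 36
  tall white-flowered: 144 × 1/4 = 36
  dwarf purple-flowered: 144 × 1/4 = 36
  dwarf white-flowered: 144 × 1/4 = 36
χ² = Σ (O − E)² / E
  tall purple-flowered: (33 − 36)² / 36 = 0.2500
  tall white-flowered: (35 − 36)² / 36 = 0.0278
  dwarf purple-flowered: (38 − 36)² / 36 = 0.1111
  dwarf white-flowered: (38 − 36)² / 36 = 0.1111
χ² = 0.2500 + 0.0278 + 0.1111 + 0.1111 = 0.500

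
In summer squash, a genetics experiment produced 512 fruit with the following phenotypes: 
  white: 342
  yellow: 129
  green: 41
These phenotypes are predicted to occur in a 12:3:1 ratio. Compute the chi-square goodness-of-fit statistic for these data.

18.469

Expected counts for N = 512 under a 12:3:1 ratio (total parts = 16):
  white: 512 × 12/16 = 384
  yellow: 512 × 3/16 = 96
  green: 512 × 1/16 = 32
χ² = Σ (O − E)² / E
  white: (342 − 384)² / 384 = 4.5938
  yellow: (129 − 96)² / 96 = 11.3438
  green: (41 − 32)² / 32 = 2.5312
χ² = 4.5938 + 11.3438 + 2.5312 = 18.4688 ≈ 18.469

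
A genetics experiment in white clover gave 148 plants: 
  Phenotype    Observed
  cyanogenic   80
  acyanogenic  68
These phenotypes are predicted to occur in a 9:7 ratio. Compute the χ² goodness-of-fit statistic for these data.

The 9:7 ratio has 16 parts, so with N = 148 the expected counts are:
  cyanogenic: 148 × 9/16 = 83.25
  acyanogenic: 148 × 7/16 = 64.75
χ² = Σ (O − E)² / E
  cyanogenic: (80 − 83.25)² / 83.25 = 0.1269
  acyanogenic: (68 − 64.75)² / 64.75 = 0.1631
χ² = 0.1269 + 0.1631 = 0.290

0.290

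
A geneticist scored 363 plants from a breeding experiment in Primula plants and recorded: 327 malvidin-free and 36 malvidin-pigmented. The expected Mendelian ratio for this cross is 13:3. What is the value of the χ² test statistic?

The 13:3 ratio has 16 parts, so with N = 363 the expected counts are:
  malvidin-free: 363 × 13/16 = 294.9375
  malvidin-pigmented: 363 × 3/16 = 68.0625
χ² = Σ (O − E)² / E
  malvidin-free: (327 − 294.9375)² / 294.9375 = 3.4855
  malvidin-pigmented: (36 − 68.0625)² / 68.0625 = 15.1038
χ² = 3.4855 + 15.1038 = 18.5893 ≈ 18.589

18.589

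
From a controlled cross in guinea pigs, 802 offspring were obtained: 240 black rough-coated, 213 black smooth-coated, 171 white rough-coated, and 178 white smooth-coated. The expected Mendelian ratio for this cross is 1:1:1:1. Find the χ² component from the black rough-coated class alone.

7.782

Expected counts for N = 802 under a 1:1:1:1 ratio (total parts = 4):
  black rough-coated: 802 × 1/4 = 200.5
  black smooth-coated: 802 × 1/4 = 200.5
  white rough-coated: 802 × 1/4 = 200.5
  white smooth-coated: 802 × 1/4 = 200.5
Contribution of black rough-coated: (240 − 200.5)² / 200.5 = 7.7818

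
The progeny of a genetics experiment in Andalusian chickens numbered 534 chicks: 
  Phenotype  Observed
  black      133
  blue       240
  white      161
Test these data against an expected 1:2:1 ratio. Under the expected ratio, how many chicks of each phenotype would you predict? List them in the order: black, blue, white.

Expected counts for N = 534 under a 1:2:1 ratio (total parts = 4):
  black: 534 × 1/4 = 133.5
  blue: 534 × 2/4 = 267
  white: 534 × 1/4 = 133.5

133.5, 267, 133.5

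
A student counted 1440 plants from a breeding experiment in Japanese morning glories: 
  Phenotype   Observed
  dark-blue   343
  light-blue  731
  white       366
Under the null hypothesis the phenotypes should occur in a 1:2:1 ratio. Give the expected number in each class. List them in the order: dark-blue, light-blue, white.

360, 720, 360

Expected counts for N = 1440 under a 1:2:1 ratio (total parts = 4):
  dark-blue: 1440 × 1/4 = 360
  light-blue: 1440 × 2/4 = 720
  white: 1440 × 1/4 = 360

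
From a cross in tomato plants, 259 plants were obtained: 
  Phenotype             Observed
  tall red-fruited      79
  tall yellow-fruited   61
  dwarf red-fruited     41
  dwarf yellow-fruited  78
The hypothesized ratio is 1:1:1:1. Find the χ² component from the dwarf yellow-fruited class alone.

2.711

The 1:1:1:1 ratio has 4 parts, so with N = 259 the expected counts are:
  tall red-fruited: 259 × 1/4 = 64.75
  tall yellow-fruited: 259 × 1/4 = 64.75
  dwarf red-fruited: 259 × 1/4 = 64.75
  dwarf yellow-fruited: 259 × 1/4 = 64.75
Contribution of dwarf yellow-fruited: (78 − 64.75)² / 64.75 = 2.7114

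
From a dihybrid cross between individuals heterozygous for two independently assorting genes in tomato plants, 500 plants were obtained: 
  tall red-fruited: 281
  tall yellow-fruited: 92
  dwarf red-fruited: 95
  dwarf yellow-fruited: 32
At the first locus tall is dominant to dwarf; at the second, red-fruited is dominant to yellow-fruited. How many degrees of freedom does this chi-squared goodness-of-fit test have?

3

A dihybrid F₂ with independent assortment and complete dominance at both loci gives a 9:3:3:1 phenotypic ratio.
A goodness-of-fit test with 4 phenotype classes has df = 4 − 1 = 3.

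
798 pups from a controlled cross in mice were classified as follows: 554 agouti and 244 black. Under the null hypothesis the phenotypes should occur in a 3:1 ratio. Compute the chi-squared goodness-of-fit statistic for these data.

13.235

Under the 3:1 hypothesis (Σ ratio = 4, N = 798):
  agouti: 798 × 3/4 = 598.5
  black: 798 × 1/4 = 199.5
χ² = Σ (O − E)² / E
  agouti: (554 − 598.5)² / 598.5 = 3.3087
  black: (244 − 199.5)² / 199.5 = 9.9261
χ² = 3.3087 + 9.9261 = 13.2348 ≈ 13.235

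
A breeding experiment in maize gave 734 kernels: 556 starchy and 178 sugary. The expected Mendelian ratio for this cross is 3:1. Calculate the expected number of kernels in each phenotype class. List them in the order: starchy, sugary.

Under the 3:1 hypothesis (Σ ratio = 4, N = 734):
  starchy: 734 × 3/4 = 550.5
  sugary: 734 × 1/4 = 183.5

550.5, 183.5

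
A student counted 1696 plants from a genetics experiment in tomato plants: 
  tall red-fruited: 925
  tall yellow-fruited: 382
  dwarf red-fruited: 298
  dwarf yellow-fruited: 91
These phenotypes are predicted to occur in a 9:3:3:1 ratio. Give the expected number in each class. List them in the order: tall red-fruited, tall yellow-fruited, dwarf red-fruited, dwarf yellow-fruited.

Expected counts for N = 1696 under a 9:3:3:1 ratio (total parts = 16):
  tall red-fruited: 1696 × 9/16 = 954
  tall yellow-fruited: 1696 × 3/16 = 318
  dwarf red-fruited: 1696 × 3/16 = 318
  dwarf yellow-fruited: 1696 × 1/16 = 106

954, 318, 318, 106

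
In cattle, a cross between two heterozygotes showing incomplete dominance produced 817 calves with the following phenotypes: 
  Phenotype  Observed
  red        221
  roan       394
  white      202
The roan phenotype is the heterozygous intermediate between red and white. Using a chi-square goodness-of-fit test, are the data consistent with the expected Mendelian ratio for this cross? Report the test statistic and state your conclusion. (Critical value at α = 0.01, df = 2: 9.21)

1.913; consistent

With incomplete dominance, a heterozygote × heterozygote cross gives a 1:2:1 phenotypic ratio.
The 1:2:1 ratio has 4 parts, so with N = 817 the expected counts are:
  red: 817 × 1/4 = 204.25
  roan: 817 × 2/4 = 408.5
  white: 817 × 1/4 = 204.25
χ² = Σ (O − E)² / E
  red: (221 − 204.25)² / 204.25 = 1.3736
  roan: (394 − 408.5)² / 408.5 = 0.5147
  white: (202 − 204.25)² / 204.25 = 0.0248
χ² = 1.3736 + 0.5147 + 0.0248 = 1.9131 ≈ 1.913
Degrees of freedom = 3 − 1 = 2; critical value at α = 0.01 is 9.21.
Since 1.913 < 9.21, we fail to reject the null hypothesis — the data are consistent with the 1:2:1 ratio.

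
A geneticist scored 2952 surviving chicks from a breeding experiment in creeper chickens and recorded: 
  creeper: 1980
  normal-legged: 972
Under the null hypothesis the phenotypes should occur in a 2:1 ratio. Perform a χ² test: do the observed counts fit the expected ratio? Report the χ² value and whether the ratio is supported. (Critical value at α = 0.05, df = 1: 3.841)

Total ratio parts = 3. Expected numbers out of 2952:
  creeper: 2952 × 2/3 = 1968
  normal-legged: 2952 × 1/3 = 984
χ² = Σ (O − E)² / E
  creeper: (1980 − 1968)² / 1968 = 0.0732
  normal-legged: (972 − 984)² / 984 = 0.1463
χ² = 0.0732 + 0.1463 = 0.2195 ≈ 0.220
Degrees of freedom = 2 − 1 = 1; critical value at α = 0.05 is 3.841.
Since 0.220 < 3.841, we fail to reject the null hypothesis — the data are consistent with the 2:1 ratio.

0.220; consistent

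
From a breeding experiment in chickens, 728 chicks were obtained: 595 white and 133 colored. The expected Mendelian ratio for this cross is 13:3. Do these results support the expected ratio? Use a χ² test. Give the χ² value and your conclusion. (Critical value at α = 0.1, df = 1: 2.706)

0.110; consistent

Expected counts for N = 728 under a 13:3 ratio (total parts = 16):
  white: 728 × 13/16 = 591.5
  colored: 728 × 3/16 = 136.5
χ² = Σ (O − E)² / E
  white: (595 − 591.5)² / 591.5 = 0.0207
  colored: (133 − 136.5)² / 136.5 = 0.0897
χ² = 0.0207 + 0.0897 = 0.1104 ≈ 0.110
Degrees of freedom = 2 − 1 = 1; critical value at α = 0.1 is 2.706.
Since 0.110 < 2.706, we fail to reject the null hypothesis — the data are consistent with the 13:3 ratio.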